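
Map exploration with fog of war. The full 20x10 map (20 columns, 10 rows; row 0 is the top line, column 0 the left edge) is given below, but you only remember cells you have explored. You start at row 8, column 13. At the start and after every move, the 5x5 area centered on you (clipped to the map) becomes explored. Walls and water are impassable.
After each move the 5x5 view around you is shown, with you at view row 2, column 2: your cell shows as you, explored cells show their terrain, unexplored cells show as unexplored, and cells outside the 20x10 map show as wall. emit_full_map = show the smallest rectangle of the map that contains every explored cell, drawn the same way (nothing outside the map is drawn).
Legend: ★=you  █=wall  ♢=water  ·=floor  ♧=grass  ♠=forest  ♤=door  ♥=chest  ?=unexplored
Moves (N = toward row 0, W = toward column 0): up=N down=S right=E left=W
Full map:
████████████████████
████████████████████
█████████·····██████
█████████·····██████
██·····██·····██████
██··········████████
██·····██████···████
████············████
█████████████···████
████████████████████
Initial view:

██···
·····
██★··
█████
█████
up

·████
██···
··★··
██···
█████

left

··███
███··
··★··
███··
█████

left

···██
████·
··★··
████·
█████

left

····█
█████
··★··
█████
█████

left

·····
█████
··★··
█████
█████

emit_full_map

·····████
██████···
··★······
██████···
█████████

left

·····
·████
··★··
█████
█████

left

·····
··███
··★··
█████
█████

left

·····
···██
··★··
█████
█████

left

·····
····█
█·★··
█████
█████

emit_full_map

·········████
····██████···
█·★··········
██████████···
█████████████

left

·····
·····
██★··
█████
█████

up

·····
·····
··★··
██···
█████

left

█····
█····
█·★··
███··
█████

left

██···
██···
██★··
████·
█████

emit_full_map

██·····?????????
██··········████
██★····██████···
████············
█████████████···
??██████████████


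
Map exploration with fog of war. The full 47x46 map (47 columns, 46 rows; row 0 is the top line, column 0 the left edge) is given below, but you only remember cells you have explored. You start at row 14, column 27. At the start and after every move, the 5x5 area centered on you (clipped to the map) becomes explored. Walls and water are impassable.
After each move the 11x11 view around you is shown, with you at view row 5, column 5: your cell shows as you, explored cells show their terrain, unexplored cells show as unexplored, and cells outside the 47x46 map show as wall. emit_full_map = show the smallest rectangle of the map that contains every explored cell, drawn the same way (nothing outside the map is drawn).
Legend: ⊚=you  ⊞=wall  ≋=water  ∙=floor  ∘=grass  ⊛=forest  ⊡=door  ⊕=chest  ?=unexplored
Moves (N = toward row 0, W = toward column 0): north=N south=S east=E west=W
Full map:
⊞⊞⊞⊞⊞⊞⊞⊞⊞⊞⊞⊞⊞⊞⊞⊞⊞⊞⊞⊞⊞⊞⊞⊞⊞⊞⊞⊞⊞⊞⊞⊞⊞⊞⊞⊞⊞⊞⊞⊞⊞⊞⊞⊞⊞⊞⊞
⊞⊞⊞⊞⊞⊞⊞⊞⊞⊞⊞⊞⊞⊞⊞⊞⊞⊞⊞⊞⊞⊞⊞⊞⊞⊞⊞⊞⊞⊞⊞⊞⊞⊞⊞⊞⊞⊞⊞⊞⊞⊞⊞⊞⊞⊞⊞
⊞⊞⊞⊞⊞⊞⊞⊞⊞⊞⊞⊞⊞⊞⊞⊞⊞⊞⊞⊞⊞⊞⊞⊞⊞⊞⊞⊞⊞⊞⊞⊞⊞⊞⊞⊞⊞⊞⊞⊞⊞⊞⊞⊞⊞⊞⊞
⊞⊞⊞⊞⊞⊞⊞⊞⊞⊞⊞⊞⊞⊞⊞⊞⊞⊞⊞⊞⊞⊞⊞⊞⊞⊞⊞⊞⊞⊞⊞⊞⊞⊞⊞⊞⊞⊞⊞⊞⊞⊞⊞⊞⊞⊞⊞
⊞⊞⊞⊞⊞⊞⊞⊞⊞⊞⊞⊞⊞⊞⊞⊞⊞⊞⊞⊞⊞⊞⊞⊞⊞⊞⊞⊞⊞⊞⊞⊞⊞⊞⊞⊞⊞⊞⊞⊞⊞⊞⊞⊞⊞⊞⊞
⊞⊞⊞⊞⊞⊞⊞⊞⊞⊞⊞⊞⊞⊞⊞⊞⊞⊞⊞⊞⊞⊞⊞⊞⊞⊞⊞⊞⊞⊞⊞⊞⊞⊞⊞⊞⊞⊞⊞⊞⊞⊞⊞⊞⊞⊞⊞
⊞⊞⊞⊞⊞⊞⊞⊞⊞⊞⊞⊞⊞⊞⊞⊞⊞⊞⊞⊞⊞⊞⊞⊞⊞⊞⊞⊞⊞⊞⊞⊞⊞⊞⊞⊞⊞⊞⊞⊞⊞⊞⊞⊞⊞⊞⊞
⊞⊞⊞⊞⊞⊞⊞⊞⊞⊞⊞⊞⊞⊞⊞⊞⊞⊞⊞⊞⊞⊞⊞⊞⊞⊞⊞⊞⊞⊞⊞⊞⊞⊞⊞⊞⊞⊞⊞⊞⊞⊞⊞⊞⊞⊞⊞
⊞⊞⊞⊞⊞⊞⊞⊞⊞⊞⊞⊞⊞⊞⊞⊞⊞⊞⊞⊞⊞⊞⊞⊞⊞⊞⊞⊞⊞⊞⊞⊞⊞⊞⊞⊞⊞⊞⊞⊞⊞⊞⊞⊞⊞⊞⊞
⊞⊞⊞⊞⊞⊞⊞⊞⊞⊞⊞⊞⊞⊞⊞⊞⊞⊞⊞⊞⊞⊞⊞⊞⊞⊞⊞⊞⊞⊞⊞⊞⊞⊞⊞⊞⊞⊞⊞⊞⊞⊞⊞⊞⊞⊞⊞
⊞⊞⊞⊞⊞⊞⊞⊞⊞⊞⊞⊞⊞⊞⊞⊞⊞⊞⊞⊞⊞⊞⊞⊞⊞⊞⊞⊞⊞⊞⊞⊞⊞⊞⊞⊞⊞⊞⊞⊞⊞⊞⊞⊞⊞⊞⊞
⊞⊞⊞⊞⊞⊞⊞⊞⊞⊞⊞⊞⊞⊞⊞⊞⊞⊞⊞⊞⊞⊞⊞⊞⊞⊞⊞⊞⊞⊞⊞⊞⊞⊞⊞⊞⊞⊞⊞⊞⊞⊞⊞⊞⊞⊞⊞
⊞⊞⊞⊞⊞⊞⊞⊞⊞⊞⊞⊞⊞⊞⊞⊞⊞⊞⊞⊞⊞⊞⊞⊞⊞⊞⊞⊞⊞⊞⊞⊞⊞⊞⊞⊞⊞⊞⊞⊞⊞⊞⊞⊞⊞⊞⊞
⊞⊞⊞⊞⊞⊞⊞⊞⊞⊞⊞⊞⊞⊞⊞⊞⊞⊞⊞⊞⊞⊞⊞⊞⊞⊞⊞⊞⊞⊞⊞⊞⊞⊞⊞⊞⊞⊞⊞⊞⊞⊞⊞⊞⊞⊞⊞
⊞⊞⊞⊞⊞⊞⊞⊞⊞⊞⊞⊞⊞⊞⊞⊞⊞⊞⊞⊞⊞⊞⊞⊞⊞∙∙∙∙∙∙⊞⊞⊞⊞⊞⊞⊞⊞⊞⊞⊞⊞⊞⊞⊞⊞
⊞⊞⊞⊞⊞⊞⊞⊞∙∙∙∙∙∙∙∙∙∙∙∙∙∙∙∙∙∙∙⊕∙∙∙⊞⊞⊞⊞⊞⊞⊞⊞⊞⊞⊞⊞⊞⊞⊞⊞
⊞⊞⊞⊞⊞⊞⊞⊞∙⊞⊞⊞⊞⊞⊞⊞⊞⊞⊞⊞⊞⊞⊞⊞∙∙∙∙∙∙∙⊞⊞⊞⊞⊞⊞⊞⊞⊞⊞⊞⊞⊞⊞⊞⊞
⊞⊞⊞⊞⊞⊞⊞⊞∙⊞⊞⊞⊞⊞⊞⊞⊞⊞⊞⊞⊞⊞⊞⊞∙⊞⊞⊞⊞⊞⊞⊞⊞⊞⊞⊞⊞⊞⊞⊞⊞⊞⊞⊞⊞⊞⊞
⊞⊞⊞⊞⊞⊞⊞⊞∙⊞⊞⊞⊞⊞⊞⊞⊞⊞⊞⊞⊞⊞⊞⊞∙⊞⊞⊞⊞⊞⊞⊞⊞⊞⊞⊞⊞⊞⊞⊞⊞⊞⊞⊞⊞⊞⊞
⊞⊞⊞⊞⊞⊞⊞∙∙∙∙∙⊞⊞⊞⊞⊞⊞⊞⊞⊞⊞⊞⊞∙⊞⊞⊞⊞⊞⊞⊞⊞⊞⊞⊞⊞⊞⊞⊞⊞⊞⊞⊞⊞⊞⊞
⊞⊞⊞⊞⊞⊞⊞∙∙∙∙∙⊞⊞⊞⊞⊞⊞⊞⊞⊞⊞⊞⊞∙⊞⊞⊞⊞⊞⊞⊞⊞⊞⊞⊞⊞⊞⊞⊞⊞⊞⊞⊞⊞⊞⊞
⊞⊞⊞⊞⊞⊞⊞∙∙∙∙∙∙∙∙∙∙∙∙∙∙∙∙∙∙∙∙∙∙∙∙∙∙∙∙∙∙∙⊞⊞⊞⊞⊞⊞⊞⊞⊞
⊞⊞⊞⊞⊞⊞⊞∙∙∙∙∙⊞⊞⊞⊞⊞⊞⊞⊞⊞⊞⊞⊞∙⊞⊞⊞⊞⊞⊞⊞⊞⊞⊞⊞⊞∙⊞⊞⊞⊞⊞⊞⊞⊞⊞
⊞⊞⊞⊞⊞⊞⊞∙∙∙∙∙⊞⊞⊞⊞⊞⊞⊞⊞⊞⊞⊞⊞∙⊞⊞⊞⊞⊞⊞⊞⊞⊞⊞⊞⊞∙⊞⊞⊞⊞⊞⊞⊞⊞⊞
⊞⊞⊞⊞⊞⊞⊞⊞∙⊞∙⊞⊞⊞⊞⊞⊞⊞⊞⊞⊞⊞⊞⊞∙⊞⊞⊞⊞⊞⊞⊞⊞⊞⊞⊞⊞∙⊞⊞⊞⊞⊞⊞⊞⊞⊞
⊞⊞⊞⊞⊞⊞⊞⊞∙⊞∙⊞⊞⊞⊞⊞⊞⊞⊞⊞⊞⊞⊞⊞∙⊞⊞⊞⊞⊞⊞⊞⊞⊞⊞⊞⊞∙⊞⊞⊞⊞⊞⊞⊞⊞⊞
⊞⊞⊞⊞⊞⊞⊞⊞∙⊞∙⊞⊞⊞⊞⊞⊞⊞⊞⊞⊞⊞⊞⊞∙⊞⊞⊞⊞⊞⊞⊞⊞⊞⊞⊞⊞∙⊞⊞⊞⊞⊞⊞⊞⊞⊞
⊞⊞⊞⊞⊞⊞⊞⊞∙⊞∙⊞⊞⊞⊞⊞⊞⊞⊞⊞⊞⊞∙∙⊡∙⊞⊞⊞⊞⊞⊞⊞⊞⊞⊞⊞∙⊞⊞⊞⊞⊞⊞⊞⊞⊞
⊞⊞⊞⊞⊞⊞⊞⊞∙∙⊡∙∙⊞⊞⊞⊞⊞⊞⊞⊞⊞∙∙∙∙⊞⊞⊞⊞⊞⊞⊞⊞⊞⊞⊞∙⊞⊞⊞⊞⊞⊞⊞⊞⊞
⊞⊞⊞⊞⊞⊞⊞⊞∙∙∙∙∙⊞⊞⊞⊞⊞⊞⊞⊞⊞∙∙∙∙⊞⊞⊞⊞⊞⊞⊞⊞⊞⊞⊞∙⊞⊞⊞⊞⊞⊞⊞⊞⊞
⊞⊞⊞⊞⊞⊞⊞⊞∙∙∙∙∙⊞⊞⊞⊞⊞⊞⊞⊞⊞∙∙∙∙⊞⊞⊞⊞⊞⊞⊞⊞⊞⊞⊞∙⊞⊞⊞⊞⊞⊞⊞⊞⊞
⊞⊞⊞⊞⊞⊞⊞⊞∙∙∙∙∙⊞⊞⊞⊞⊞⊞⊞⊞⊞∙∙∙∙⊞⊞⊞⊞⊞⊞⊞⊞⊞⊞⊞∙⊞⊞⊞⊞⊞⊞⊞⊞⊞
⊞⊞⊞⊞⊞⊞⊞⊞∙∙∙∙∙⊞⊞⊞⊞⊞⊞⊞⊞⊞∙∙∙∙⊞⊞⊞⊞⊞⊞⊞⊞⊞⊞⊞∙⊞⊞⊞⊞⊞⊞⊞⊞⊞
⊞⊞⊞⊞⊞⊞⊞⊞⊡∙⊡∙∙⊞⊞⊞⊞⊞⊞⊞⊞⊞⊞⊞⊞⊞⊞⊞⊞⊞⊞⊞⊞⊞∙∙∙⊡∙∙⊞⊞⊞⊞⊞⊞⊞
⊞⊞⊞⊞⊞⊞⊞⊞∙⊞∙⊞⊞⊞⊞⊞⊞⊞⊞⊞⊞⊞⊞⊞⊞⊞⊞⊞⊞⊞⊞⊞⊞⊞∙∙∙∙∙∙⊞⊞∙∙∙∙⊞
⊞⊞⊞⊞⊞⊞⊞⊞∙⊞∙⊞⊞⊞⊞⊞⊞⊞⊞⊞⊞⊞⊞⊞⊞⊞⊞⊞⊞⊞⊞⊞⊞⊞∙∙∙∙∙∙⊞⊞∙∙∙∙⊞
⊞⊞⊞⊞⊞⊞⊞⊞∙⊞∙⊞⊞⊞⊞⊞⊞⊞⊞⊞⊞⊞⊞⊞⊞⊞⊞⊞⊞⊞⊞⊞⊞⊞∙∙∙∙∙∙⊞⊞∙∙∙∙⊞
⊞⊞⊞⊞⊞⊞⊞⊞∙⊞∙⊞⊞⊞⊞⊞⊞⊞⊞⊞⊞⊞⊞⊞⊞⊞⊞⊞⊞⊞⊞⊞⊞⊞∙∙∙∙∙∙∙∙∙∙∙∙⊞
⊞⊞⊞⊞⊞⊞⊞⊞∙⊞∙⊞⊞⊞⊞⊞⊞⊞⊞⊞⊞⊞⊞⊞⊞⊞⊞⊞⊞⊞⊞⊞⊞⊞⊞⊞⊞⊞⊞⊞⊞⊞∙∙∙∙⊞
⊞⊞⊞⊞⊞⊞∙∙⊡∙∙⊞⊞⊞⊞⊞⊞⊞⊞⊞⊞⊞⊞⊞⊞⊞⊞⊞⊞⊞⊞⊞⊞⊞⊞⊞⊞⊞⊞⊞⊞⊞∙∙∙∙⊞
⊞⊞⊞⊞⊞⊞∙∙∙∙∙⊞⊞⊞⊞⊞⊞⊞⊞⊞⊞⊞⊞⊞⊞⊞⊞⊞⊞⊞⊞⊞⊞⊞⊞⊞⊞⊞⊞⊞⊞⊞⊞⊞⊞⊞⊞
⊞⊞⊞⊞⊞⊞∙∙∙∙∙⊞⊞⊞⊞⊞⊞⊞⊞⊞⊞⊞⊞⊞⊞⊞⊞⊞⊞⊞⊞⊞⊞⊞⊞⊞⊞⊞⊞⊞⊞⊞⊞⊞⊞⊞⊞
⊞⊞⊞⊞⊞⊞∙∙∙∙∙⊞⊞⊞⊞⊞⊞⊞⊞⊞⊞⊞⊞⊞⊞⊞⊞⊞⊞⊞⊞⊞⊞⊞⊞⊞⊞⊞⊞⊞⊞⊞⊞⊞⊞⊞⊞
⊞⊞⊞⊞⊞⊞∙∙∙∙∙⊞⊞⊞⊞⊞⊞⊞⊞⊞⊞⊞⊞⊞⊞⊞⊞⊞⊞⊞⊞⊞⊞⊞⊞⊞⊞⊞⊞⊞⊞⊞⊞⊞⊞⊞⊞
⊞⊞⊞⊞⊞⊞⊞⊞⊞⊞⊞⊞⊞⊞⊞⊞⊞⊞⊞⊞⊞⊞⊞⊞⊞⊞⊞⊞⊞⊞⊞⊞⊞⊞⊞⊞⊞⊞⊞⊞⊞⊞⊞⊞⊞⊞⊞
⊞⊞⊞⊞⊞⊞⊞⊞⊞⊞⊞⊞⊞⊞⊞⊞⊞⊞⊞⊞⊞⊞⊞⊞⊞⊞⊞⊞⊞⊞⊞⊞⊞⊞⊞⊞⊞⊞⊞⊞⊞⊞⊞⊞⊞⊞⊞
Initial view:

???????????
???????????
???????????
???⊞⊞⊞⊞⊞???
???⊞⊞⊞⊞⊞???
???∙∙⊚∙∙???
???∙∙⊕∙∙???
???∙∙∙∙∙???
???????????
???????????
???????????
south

???????????
???????????
???⊞⊞⊞⊞⊞???
???⊞⊞⊞⊞⊞???
???∙∙∙∙∙???
???∙∙⊚∙∙???
???∙∙∙∙∙???
???⊞⊞⊞⊞⊞???
???????????
???????????
???????????

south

???????????
???⊞⊞⊞⊞⊞???
???⊞⊞⊞⊞⊞???
???∙∙∙∙∙???
???∙∙⊕∙∙???
???∙∙⊚∙∙???
???⊞⊞⊞⊞⊞???
???⊞⊞⊞⊞⊞???
???????????
???????????
???????????

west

???????????
????⊞⊞⊞⊞⊞??
????⊞⊞⊞⊞⊞??
???⊞∙∙∙∙∙??
???∙∙∙⊕∙∙??
???∙∙⊚∙∙∙??
???∙⊞⊞⊞⊞⊞??
???∙⊞⊞⊞⊞⊞??
???????????
???????????
???????????

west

???????????
?????⊞⊞⊞⊞⊞?
?????⊞⊞⊞⊞⊞?
???⊞⊞∙∙∙∙∙?
???∙∙∙∙⊕∙∙?
???⊞∙⊚∙∙∙∙?
???⊞∙⊞⊞⊞⊞⊞?
???⊞∙⊞⊞⊞⊞⊞?
???????????
???????????
???????????

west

???????????
??????⊞⊞⊞⊞⊞
??????⊞⊞⊞⊞⊞
???⊞⊞⊞∙∙∙∙∙
???∙∙∙∙∙⊕∙∙
???⊞⊞⊚∙∙∙∙∙
???⊞⊞∙⊞⊞⊞⊞⊞
???⊞⊞∙⊞⊞⊞⊞⊞
???????????
???????????
???????????

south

??????⊞⊞⊞⊞⊞
??????⊞⊞⊞⊞⊞
???⊞⊞⊞∙∙∙∙∙
???∙∙∙∙∙⊕∙∙
???⊞⊞∙∙∙∙∙∙
???⊞⊞⊚⊞⊞⊞⊞⊞
???⊞⊞∙⊞⊞⊞⊞⊞
???⊞⊞∙⊞⊞???
???????????
???????????
???????????

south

??????⊞⊞⊞⊞⊞
???⊞⊞⊞∙∙∙∙∙
???∙∙∙∙∙⊕∙∙
???⊞⊞∙∙∙∙∙∙
???⊞⊞∙⊞⊞⊞⊞⊞
???⊞⊞⊚⊞⊞⊞⊞⊞
???⊞⊞∙⊞⊞???
???⊞⊞∙⊞⊞???
???????????
???????????
???????????

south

???⊞⊞⊞∙∙∙∙∙
???∙∙∙∙∙⊕∙∙
???⊞⊞∙∙∙∙∙∙
???⊞⊞∙⊞⊞⊞⊞⊞
???⊞⊞∙⊞⊞⊞⊞⊞
???⊞⊞⊚⊞⊞???
???⊞⊞∙⊞⊞???
???∙∙∙∙∙???
???????????
???????????
???????????

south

???∙∙∙∙∙⊕∙∙
???⊞⊞∙∙∙∙∙∙
???⊞⊞∙⊞⊞⊞⊞⊞
???⊞⊞∙⊞⊞⊞⊞⊞
???⊞⊞∙⊞⊞???
???⊞⊞⊚⊞⊞???
???∙∙∙∙∙???
???⊞⊞∙⊞⊞???
???????????
???????????
???????????

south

???⊞⊞∙∙∙∙∙∙
???⊞⊞∙⊞⊞⊞⊞⊞
???⊞⊞∙⊞⊞⊞⊞⊞
???⊞⊞∙⊞⊞???
???⊞⊞∙⊞⊞???
???∙∙⊚∙∙???
???⊞⊞∙⊞⊞???
???⊞⊞∙⊞⊞???
???????????
???????????
???????????

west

????⊞⊞∙∙∙∙∙
????⊞⊞∙⊞⊞⊞⊞
????⊞⊞∙⊞⊞⊞⊞
???⊞⊞⊞∙⊞⊞??
???⊞⊞⊞∙⊞⊞??
???∙∙⊚∙∙∙??
???⊞⊞⊞∙⊞⊞??
???⊞⊞⊞∙⊞⊞??
???????????
???????????
???????????

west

?????⊞⊞∙∙∙∙
?????⊞⊞∙⊞⊞⊞
?????⊞⊞∙⊞⊞⊞
???⊞⊞⊞⊞∙⊞⊞?
???⊞⊞⊞⊞∙⊞⊞?
???∙∙⊚∙∙∙∙?
???⊞⊞⊞⊞∙⊞⊞?
???⊞⊞⊞⊞∙⊞⊞?
???????????
???????????
???????????

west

??????⊞⊞∙∙∙
??????⊞⊞∙⊞⊞
??????⊞⊞∙⊞⊞
???⊞⊞⊞⊞⊞∙⊞⊞
???⊞⊞⊞⊞⊞∙⊞⊞
???∙∙⊚∙∙∙∙∙
???⊞⊞⊞⊞⊞∙⊞⊞
???⊞⊞⊞⊞⊞∙⊞⊞
???????????
???????????
???????????

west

???????⊞⊞∙∙
???????⊞⊞∙⊞
???????⊞⊞∙⊞
???⊞⊞⊞⊞⊞⊞∙⊞
???⊞⊞⊞⊞⊞⊞∙⊞
???∙∙⊚∙∙∙∙∙
???⊞⊞⊞⊞⊞⊞∙⊞
???⊞⊞⊞⊞⊞⊞∙⊞
???????????
???????????
???????????

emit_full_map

???????⊞⊞⊞⊞⊞
???????⊞⊞⊞⊞⊞
????⊞⊞⊞∙∙∙∙∙
????∙∙∙∙∙⊕∙∙
????⊞⊞∙∙∙∙∙∙
????⊞⊞∙⊞⊞⊞⊞⊞
????⊞⊞∙⊞⊞⊞⊞⊞
⊞⊞⊞⊞⊞⊞∙⊞⊞???
⊞⊞⊞⊞⊞⊞∙⊞⊞???
∙∙⊚∙∙∙∙∙∙???
⊞⊞⊞⊞⊞⊞∙⊞⊞???
⊞⊞⊞⊞⊞⊞∙⊞⊞???

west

????????⊞⊞∙
????????⊞⊞∙
????????⊞⊞∙
???⊞⊞⊞⊞⊞⊞⊞∙
???⊞⊞⊞⊞⊞⊞⊞∙
???∙∙⊚∙∙∙∙∙
???⊞⊞⊞⊞⊞⊞⊞∙
???⊞⊞⊞⊞⊞⊞⊞∙
???????????
???????????
???????????

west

?????????⊞⊞
?????????⊞⊞
?????????⊞⊞
???⊞⊞⊞⊞⊞⊞⊞⊞
???⊞⊞⊞⊞⊞⊞⊞⊞
???∙∙⊚∙∙∙∙∙
???⊞⊞⊞⊞⊞⊞⊞⊞
???⊞⊞⊞⊞⊞⊞⊞⊞
???????????
???????????
???????????

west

??????????⊞
??????????⊞
??????????⊞
???⊞⊞⊞⊞⊞⊞⊞⊞
???⊞⊞⊞⊞⊞⊞⊞⊞
???∙∙⊚∙∙∙∙∙
???⊞⊞⊞⊞⊞⊞⊞⊞
???⊞⊞⊞⊞⊞⊞⊞⊞
???????????
???????????
???????????

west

???????????
???????????
???????????
???⊞⊞⊞⊞⊞⊞⊞⊞
???⊞⊞⊞⊞⊞⊞⊞⊞
???∙∙⊚∙∙∙∙∙
???⊞⊞⊞⊞⊞⊞⊞⊞
???⊞⊞⊞⊞⊞⊞⊞⊞
???????????
???????????
???????????

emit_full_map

???????????⊞⊞⊞⊞⊞
???????????⊞⊞⊞⊞⊞
????????⊞⊞⊞∙∙∙∙∙
????????∙∙∙∙∙⊕∙∙
????????⊞⊞∙∙∙∙∙∙
????????⊞⊞∙⊞⊞⊞⊞⊞
????????⊞⊞∙⊞⊞⊞⊞⊞
⊞⊞⊞⊞⊞⊞⊞⊞⊞⊞∙⊞⊞???
⊞⊞⊞⊞⊞⊞⊞⊞⊞⊞∙⊞⊞???
∙∙⊚∙∙∙∙∙∙∙∙∙∙???
⊞⊞⊞⊞⊞⊞⊞⊞⊞⊞∙⊞⊞???
⊞⊞⊞⊞⊞⊞⊞⊞⊞⊞∙⊞⊞???

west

???????????
???????????
???????????
???⊞⊞⊞⊞⊞⊞⊞⊞
???⊞⊞⊞⊞⊞⊞⊞⊞
???∙∙⊚∙∙∙∙∙
???⊞⊞⊞⊞⊞⊞⊞⊞
???⊞⊞⊞⊞⊞⊞⊞⊞
???????????
???????????
???????????

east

???????????
???????????
???????????
??⊞⊞⊞⊞⊞⊞⊞⊞⊞
??⊞⊞⊞⊞⊞⊞⊞⊞⊞
??∙∙∙⊚∙∙∙∙∙
??⊞⊞⊞⊞⊞⊞⊞⊞⊞
??⊞⊞⊞⊞⊞⊞⊞⊞⊞
???????????
???????????
???????????

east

??????????⊞
??????????⊞
??????????⊞
?⊞⊞⊞⊞⊞⊞⊞⊞⊞⊞
?⊞⊞⊞⊞⊞⊞⊞⊞⊞⊞
?∙∙∙∙⊚∙∙∙∙∙
?⊞⊞⊞⊞⊞⊞⊞⊞⊞⊞
?⊞⊞⊞⊞⊞⊞⊞⊞⊞⊞
???????????
???????????
???????????

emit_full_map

????????????⊞⊞⊞⊞⊞
????????????⊞⊞⊞⊞⊞
?????????⊞⊞⊞∙∙∙∙∙
?????????∙∙∙∙∙⊕∙∙
?????????⊞⊞∙∙∙∙∙∙
?????????⊞⊞∙⊞⊞⊞⊞⊞
?????????⊞⊞∙⊞⊞⊞⊞⊞
⊞⊞⊞⊞⊞⊞⊞⊞⊞⊞⊞∙⊞⊞???
⊞⊞⊞⊞⊞⊞⊞⊞⊞⊞⊞∙⊞⊞???
∙∙∙∙⊚∙∙∙∙∙∙∙∙∙???
⊞⊞⊞⊞⊞⊞⊞⊞⊞⊞⊞∙⊞⊞???
⊞⊞⊞⊞⊞⊞⊞⊞⊞⊞⊞∙⊞⊞???


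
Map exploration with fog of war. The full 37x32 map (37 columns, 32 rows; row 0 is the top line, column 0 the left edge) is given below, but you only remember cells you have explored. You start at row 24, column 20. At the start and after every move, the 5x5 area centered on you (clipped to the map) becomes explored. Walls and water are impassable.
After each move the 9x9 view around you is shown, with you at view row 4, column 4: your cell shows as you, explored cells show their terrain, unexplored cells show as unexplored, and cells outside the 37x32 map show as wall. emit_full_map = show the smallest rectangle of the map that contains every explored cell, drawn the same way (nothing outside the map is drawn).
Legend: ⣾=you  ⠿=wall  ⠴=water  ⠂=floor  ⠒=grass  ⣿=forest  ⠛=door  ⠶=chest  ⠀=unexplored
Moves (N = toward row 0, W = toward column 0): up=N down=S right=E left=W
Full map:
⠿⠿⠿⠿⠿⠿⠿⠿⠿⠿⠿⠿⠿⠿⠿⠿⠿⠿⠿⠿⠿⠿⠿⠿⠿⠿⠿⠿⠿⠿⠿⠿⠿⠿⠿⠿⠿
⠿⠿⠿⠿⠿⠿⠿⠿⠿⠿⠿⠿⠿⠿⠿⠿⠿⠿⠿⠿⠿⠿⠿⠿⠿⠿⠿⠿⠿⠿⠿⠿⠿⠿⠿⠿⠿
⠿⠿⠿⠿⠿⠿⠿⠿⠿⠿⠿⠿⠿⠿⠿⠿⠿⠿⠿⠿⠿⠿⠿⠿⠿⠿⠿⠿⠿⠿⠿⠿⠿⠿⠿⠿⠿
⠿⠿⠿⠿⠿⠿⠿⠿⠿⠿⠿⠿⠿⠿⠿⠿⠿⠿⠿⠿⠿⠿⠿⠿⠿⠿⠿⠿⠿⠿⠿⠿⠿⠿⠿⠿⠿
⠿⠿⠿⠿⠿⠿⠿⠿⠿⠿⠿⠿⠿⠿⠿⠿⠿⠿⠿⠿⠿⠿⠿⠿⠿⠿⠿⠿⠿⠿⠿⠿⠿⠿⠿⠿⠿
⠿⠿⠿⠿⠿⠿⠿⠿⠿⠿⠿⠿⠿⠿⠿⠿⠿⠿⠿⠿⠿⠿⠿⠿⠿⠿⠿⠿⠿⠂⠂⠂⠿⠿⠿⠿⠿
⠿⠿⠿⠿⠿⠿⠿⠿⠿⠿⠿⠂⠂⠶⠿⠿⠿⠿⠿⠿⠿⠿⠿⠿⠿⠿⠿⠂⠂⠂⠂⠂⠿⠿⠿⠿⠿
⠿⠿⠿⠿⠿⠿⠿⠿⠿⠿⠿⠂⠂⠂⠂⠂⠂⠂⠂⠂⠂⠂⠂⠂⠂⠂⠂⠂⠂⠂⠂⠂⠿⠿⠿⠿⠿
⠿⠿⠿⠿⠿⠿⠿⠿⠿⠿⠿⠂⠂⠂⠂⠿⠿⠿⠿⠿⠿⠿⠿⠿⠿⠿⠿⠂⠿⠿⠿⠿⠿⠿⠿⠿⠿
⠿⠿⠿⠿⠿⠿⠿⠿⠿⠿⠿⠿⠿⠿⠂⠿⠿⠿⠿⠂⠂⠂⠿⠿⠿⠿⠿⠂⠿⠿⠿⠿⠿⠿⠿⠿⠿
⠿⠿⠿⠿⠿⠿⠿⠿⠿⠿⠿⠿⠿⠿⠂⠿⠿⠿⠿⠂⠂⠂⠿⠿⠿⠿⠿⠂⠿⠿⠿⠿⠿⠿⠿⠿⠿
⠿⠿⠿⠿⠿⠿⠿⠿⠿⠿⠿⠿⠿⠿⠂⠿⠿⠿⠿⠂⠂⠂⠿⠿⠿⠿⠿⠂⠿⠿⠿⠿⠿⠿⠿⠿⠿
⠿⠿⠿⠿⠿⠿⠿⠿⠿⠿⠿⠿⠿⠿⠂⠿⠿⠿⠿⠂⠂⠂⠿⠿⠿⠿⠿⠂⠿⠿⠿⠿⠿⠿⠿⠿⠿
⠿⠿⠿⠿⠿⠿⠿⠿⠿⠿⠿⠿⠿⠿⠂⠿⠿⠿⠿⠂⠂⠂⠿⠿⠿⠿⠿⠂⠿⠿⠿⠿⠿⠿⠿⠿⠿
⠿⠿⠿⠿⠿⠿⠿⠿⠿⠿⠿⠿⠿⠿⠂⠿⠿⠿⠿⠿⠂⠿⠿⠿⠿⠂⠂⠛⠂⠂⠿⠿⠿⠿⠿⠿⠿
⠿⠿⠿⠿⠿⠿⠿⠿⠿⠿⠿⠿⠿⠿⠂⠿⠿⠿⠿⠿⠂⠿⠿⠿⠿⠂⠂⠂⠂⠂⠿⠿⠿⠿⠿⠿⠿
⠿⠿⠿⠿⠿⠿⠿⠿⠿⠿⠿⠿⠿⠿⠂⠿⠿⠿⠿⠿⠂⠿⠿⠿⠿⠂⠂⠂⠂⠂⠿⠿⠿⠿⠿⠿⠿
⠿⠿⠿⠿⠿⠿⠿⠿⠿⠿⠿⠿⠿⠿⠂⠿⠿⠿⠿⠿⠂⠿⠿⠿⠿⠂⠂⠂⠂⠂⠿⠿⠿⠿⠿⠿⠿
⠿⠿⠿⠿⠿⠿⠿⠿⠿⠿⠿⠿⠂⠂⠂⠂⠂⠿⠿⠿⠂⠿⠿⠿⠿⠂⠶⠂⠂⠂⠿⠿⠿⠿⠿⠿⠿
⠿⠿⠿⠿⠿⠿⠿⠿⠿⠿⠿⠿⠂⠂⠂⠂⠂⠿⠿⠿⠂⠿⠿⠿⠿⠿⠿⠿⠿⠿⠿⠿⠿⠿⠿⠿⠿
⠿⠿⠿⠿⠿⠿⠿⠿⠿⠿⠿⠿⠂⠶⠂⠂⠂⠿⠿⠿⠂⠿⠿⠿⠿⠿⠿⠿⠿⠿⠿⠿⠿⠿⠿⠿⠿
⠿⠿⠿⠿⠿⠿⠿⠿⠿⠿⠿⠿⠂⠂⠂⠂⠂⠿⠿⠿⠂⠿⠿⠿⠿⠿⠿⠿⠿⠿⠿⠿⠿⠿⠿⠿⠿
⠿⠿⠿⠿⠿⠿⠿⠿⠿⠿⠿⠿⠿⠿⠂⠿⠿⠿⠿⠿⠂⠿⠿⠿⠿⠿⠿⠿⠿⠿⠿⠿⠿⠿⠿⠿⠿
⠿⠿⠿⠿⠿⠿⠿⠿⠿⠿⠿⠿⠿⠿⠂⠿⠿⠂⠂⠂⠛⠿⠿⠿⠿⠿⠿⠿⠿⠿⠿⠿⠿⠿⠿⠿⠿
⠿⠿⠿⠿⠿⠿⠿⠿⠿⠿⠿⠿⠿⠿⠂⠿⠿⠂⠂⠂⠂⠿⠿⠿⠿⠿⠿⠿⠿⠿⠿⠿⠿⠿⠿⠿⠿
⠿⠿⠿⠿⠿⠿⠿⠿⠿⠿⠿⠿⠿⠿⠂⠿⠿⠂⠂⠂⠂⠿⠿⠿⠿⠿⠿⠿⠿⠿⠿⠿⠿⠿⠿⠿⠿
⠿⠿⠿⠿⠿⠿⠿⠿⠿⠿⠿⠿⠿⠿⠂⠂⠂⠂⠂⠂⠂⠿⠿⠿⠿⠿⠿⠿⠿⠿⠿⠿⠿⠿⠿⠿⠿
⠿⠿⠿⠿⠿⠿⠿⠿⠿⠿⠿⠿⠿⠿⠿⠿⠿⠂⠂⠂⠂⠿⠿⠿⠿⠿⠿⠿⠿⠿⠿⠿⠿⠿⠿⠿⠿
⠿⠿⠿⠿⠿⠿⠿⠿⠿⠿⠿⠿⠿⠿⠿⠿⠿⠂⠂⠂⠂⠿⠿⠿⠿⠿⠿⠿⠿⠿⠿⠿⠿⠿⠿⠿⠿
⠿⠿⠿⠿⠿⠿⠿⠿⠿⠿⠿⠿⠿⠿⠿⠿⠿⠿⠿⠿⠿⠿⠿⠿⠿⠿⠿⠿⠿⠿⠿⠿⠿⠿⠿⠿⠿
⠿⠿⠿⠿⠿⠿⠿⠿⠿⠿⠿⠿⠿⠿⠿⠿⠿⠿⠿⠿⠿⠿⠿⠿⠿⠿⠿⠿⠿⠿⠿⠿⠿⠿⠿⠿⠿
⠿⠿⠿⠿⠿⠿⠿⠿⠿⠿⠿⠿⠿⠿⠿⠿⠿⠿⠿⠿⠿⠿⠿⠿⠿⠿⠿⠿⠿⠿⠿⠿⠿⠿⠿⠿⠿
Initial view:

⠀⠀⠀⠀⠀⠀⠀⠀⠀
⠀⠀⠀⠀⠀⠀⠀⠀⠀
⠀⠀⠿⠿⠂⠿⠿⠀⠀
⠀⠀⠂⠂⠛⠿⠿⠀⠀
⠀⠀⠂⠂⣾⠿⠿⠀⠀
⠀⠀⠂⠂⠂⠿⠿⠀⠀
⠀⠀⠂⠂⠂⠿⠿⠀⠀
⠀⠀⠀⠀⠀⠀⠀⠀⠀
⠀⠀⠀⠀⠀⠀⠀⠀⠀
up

⠀⠀⠀⠀⠀⠀⠀⠀⠀
⠀⠀⠀⠀⠀⠀⠀⠀⠀
⠀⠀⠿⠿⠂⠿⠿⠀⠀
⠀⠀⠿⠿⠂⠿⠿⠀⠀
⠀⠀⠂⠂⣾⠿⠿⠀⠀
⠀⠀⠂⠂⠂⠿⠿⠀⠀
⠀⠀⠂⠂⠂⠿⠿⠀⠀
⠀⠀⠂⠂⠂⠿⠿⠀⠀
⠀⠀⠀⠀⠀⠀⠀⠀⠀

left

⠀⠀⠀⠀⠀⠀⠀⠀⠀
⠀⠀⠀⠀⠀⠀⠀⠀⠀
⠀⠀⠿⠿⠿⠂⠿⠿⠀
⠀⠀⠿⠿⠿⠂⠿⠿⠀
⠀⠀⠂⠂⣾⠛⠿⠿⠀
⠀⠀⠂⠂⠂⠂⠿⠿⠀
⠀⠀⠂⠂⠂⠂⠿⠿⠀
⠀⠀⠀⠂⠂⠂⠿⠿⠀
⠀⠀⠀⠀⠀⠀⠀⠀⠀

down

⠀⠀⠀⠀⠀⠀⠀⠀⠀
⠀⠀⠿⠿⠿⠂⠿⠿⠀
⠀⠀⠿⠿⠿⠂⠿⠿⠀
⠀⠀⠂⠂⠂⠛⠿⠿⠀
⠀⠀⠂⠂⣾⠂⠿⠿⠀
⠀⠀⠂⠂⠂⠂⠿⠿⠀
⠀⠀⠂⠂⠂⠂⠿⠿⠀
⠀⠀⠀⠀⠀⠀⠀⠀⠀
⠀⠀⠀⠀⠀⠀⠀⠀⠀

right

⠀⠀⠀⠀⠀⠀⠀⠀⠀
⠀⠿⠿⠿⠂⠿⠿⠀⠀
⠀⠿⠿⠿⠂⠿⠿⠀⠀
⠀⠂⠂⠂⠛⠿⠿⠀⠀
⠀⠂⠂⠂⣾⠿⠿⠀⠀
⠀⠂⠂⠂⠂⠿⠿⠀⠀
⠀⠂⠂⠂⠂⠿⠿⠀⠀
⠀⠀⠀⠀⠀⠀⠀⠀⠀
⠀⠀⠀⠀⠀⠀⠀⠀⠀

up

⠀⠀⠀⠀⠀⠀⠀⠀⠀
⠀⠀⠀⠀⠀⠀⠀⠀⠀
⠀⠿⠿⠿⠂⠿⠿⠀⠀
⠀⠿⠿⠿⠂⠿⠿⠀⠀
⠀⠂⠂⠂⣾⠿⠿⠀⠀
⠀⠂⠂⠂⠂⠿⠿⠀⠀
⠀⠂⠂⠂⠂⠿⠿⠀⠀
⠀⠂⠂⠂⠂⠿⠿⠀⠀
⠀⠀⠀⠀⠀⠀⠀⠀⠀

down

⠀⠀⠀⠀⠀⠀⠀⠀⠀
⠀⠿⠿⠿⠂⠿⠿⠀⠀
⠀⠿⠿⠿⠂⠿⠿⠀⠀
⠀⠂⠂⠂⠛⠿⠿⠀⠀
⠀⠂⠂⠂⣾⠿⠿⠀⠀
⠀⠂⠂⠂⠂⠿⠿⠀⠀
⠀⠂⠂⠂⠂⠿⠿⠀⠀
⠀⠀⠀⠀⠀⠀⠀⠀⠀
⠀⠀⠀⠀⠀⠀⠀⠀⠀

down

⠀⠿⠿⠿⠂⠿⠿⠀⠀
⠀⠿⠿⠿⠂⠿⠿⠀⠀
⠀⠂⠂⠂⠛⠿⠿⠀⠀
⠀⠂⠂⠂⠂⠿⠿⠀⠀
⠀⠂⠂⠂⣾⠿⠿⠀⠀
⠀⠂⠂⠂⠂⠿⠿⠀⠀
⠀⠀⠂⠂⠂⠿⠿⠀⠀
⠀⠀⠀⠀⠀⠀⠀⠀⠀
⠀⠀⠀⠀⠀⠀⠀⠀⠀

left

⠀⠀⠿⠿⠿⠂⠿⠿⠀
⠀⠀⠿⠿⠿⠂⠿⠿⠀
⠀⠀⠂⠂⠂⠛⠿⠿⠀
⠀⠀⠂⠂⠂⠂⠿⠿⠀
⠀⠀⠂⠂⣾⠂⠿⠿⠀
⠀⠀⠂⠂⠂⠂⠿⠿⠀
⠀⠀⠂⠂⠂⠂⠿⠿⠀
⠀⠀⠀⠀⠀⠀⠀⠀⠀
⠀⠀⠀⠀⠀⠀⠀⠀⠀

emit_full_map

⠿⠿⠿⠂⠿⠿
⠿⠿⠿⠂⠿⠿
⠂⠂⠂⠛⠿⠿
⠂⠂⠂⠂⠿⠿
⠂⠂⣾⠂⠿⠿
⠂⠂⠂⠂⠿⠿
⠂⠂⠂⠂⠿⠿

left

⠀⠀⠀⠿⠿⠿⠂⠿⠿
⠀⠀⠀⠿⠿⠿⠂⠿⠿
⠀⠀⠿⠂⠂⠂⠛⠿⠿
⠀⠀⠿⠂⠂⠂⠂⠿⠿
⠀⠀⠿⠂⣾⠂⠂⠿⠿
⠀⠀⠂⠂⠂⠂⠂⠿⠿
⠀⠀⠿⠂⠂⠂⠂⠿⠿
⠀⠀⠀⠀⠀⠀⠀⠀⠀
⠀⠀⠀⠀⠀⠀⠀⠀⠀

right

⠀⠀⠿⠿⠿⠂⠿⠿⠀
⠀⠀⠿⠿⠿⠂⠿⠿⠀
⠀⠿⠂⠂⠂⠛⠿⠿⠀
⠀⠿⠂⠂⠂⠂⠿⠿⠀
⠀⠿⠂⠂⣾⠂⠿⠿⠀
⠀⠂⠂⠂⠂⠂⠿⠿⠀
⠀⠿⠂⠂⠂⠂⠿⠿⠀
⠀⠀⠀⠀⠀⠀⠀⠀⠀
⠀⠀⠀⠀⠀⠀⠀⠀⠀

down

⠀⠀⠿⠿⠿⠂⠿⠿⠀
⠀⠿⠂⠂⠂⠛⠿⠿⠀
⠀⠿⠂⠂⠂⠂⠿⠿⠀
⠀⠿⠂⠂⠂⠂⠿⠿⠀
⠀⠂⠂⠂⣾⠂⠿⠿⠀
⠀⠿⠂⠂⠂⠂⠿⠿⠀
⠀⠀⠂⠂⠂⠂⠿⠀⠀
⠀⠀⠀⠀⠀⠀⠀⠀⠀
⠀⠀⠀⠀⠀⠀⠀⠀⠀

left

⠀⠀⠀⠿⠿⠿⠂⠿⠿
⠀⠀⠿⠂⠂⠂⠛⠿⠿
⠀⠀⠿⠂⠂⠂⠂⠿⠿
⠀⠀⠿⠂⠂⠂⠂⠿⠿
⠀⠀⠂⠂⣾⠂⠂⠿⠿
⠀⠀⠿⠂⠂⠂⠂⠿⠿
⠀⠀⠿⠂⠂⠂⠂⠿⠀
⠀⠀⠀⠀⠀⠀⠀⠀⠀
⠀⠀⠀⠀⠀⠀⠀⠀⠀

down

⠀⠀⠿⠂⠂⠂⠛⠿⠿
⠀⠀⠿⠂⠂⠂⠂⠿⠿
⠀⠀⠿⠂⠂⠂⠂⠿⠿
⠀⠀⠂⠂⠂⠂⠂⠿⠿
⠀⠀⠿⠂⣾⠂⠂⠿⠿
⠀⠀⠿⠂⠂⠂⠂⠿⠀
⠀⠀⠿⠿⠿⠿⠿⠀⠀
⠀⠀⠀⠀⠀⠀⠀⠀⠀
⠀⠀⠀⠀⠀⠀⠀⠀⠀

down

⠀⠀⠿⠂⠂⠂⠂⠿⠿
⠀⠀⠿⠂⠂⠂⠂⠿⠿
⠀⠀⠂⠂⠂⠂⠂⠿⠿
⠀⠀⠿⠂⠂⠂⠂⠿⠿
⠀⠀⠿⠂⣾⠂⠂⠿⠀
⠀⠀⠿⠿⠿⠿⠿⠀⠀
⠀⠀⠿⠿⠿⠿⠿⠀⠀
⠀⠀⠀⠀⠀⠀⠀⠀⠀
⠿⠿⠿⠿⠿⠿⠿⠿⠿

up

⠀⠀⠿⠂⠂⠂⠛⠿⠿
⠀⠀⠿⠂⠂⠂⠂⠿⠿
⠀⠀⠿⠂⠂⠂⠂⠿⠿
⠀⠀⠂⠂⠂⠂⠂⠿⠿
⠀⠀⠿⠂⣾⠂⠂⠿⠿
⠀⠀⠿⠂⠂⠂⠂⠿⠀
⠀⠀⠿⠿⠿⠿⠿⠀⠀
⠀⠀⠿⠿⠿⠿⠿⠀⠀
⠀⠀⠀⠀⠀⠀⠀⠀⠀

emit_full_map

⠀⠿⠿⠿⠂⠿⠿
⠀⠿⠿⠿⠂⠿⠿
⠿⠂⠂⠂⠛⠿⠿
⠿⠂⠂⠂⠂⠿⠿
⠿⠂⠂⠂⠂⠿⠿
⠂⠂⠂⠂⠂⠿⠿
⠿⠂⣾⠂⠂⠿⠿
⠿⠂⠂⠂⠂⠿⠀
⠿⠿⠿⠿⠿⠀⠀
⠿⠿⠿⠿⠿⠀⠀

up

⠀⠀⠀⠿⠿⠿⠂⠿⠿
⠀⠀⠿⠂⠂⠂⠛⠿⠿
⠀⠀⠿⠂⠂⠂⠂⠿⠿
⠀⠀⠿⠂⠂⠂⠂⠿⠿
⠀⠀⠂⠂⣾⠂⠂⠿⠿
⠀⠀⠿⠂⠂⠂⠂⠿⠿
⠀⠀⠿⠂⠂⠂⠂⠿⠀
⠀⠀⠿⠿⠿⠿⠿⠀⠀
⠀⠀⠿⠿⠿⠿⠿⠀⠀

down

⠀⠀⠿⠂⠂⠂⠛⠿⠿
⠀⠀⠿⠂⠂⠂⠂⠿⠿
⠀⠀⠿⠂⠂⠂⠂⠿⠿
⠀⠀⠂⠂⠂⠂⠂⠿⠿
⠀⠀⠿⠂⣾⠂⠂⠿⠿
⠀⠀⠿⠂⠂⠂⠂⠿⠀
⠀⠀⠿⠿⠿⠿⠿⠀⠀
⠀⠀⠿⠿⠿⠿⠿⠀⠀
⠀⠀⠀⠀⠀⠀⠀⠀⠀

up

⠀⠀⠀⠿⠿⠿⠂⠿⠿
⠀⠀⠿⠂⠂⠂⠛⠿⠿
⠀⠀⠿⠂⠂⠂⠂⠿⠿
⠀⠀⠿⠂⠂⠂⠂⠿⠿
⠀⠀⠂⠂⣾⠂⠂⠿⠿
⠀⠀⠿⠂⠂⠂⠂⠿⠿
⠀⠀⠿⠂⠂⠂⠂⠿⠀
⠀⠀⠿⠿⠿⠿⠿⠀⠀
⠀⠀⠿⠿⠿⠿⠿⠀⠀


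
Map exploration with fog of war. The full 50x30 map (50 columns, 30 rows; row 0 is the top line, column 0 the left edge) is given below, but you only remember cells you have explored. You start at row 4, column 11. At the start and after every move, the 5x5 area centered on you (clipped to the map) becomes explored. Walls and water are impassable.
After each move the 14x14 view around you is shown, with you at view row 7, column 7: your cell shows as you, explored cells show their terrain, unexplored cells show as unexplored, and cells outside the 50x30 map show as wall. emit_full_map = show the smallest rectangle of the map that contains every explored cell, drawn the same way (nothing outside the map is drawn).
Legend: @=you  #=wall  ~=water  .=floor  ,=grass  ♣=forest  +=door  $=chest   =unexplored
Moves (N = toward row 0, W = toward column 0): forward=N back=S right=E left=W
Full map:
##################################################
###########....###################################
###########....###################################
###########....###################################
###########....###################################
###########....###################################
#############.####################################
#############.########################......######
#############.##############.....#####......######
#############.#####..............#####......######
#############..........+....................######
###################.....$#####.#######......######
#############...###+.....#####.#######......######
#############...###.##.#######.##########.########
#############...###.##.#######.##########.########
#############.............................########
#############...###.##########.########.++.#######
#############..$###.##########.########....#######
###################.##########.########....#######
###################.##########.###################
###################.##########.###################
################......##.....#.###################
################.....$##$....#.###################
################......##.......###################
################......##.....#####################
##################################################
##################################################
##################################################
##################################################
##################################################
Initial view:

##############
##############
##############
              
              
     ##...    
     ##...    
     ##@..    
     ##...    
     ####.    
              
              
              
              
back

##############
##############
              
              
     ##...    
     ##...    
     ##...    
     ##@..    
     ####.    
     ####.    
              
              
              
              

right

##############
##############
              
              
    ##...     
    ##....    
    ##....    
    ##.@..    
    ####.#    
    ####.#    
              
              
              
              

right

##############
##############
              
              
   ##...      
   ##....#    
   ##....#    
   ##..@.#    
   ####.##    
   ####.##    
              
              
              
              

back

##############
              
              
   ##...      
   ##....#    
   ##....#    
   ##....#    
   ####@##    
   ####.##    
     ##.##    
              
              
              
              

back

              
              
   ##...      
   ##....#    
   ##....#    
   ##....#    
   ####.##    
   ####@##    
     ##.##    
     ##.##    
              
              
              
              

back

              
   ##...      
   ##....#    
   ##....#    
   ##....#    
   ####.##    
   ####.##    
     ##@##    
     ##.##    
     ##...    
              
              
              
              

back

   ##...      
   ##....#    
   ##....#    
   ##....#    
   ####.##    
   ####.##    
     ##.##    
     ##@##    
     ##...    
     #####    
              
              
              
              

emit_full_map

##...  
##....#
##....#
##....#
####.##
####.##
  ##.##
  ##@##
  ##...
  #####

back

   ##....#    
   ##....#    
   ##....#    
   ####.##    
   ####.##    
     ##.##    
     ##.##    
     ##@..    
     #####    
     ##...    
              
              
              
              

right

  ##....#     
  ##....#     
  ##....#     
  ####.##     
  ####.##     
    ##.###    
    ##.###    
    ##.@..    
    ######    
    ##...#    
              
              
              
              

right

 ##....#      
 ##....#      
 ##....#      
 ####.##      
 ####.##      
   ##.####    
   ##.####    
   ##..@..    
   #######    
   ##...##    
              
              
              
              

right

##....#       
##....#       
##....#       
####.##       
####.##       
  ##.#####    
  ##.#####    
  ##...@..    
  ########    
  ##...###    
              
              
              
              

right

#....#        
#....#        
#....#        
###.##        
###.##        
 ##.######    
 ##.#####.    
 ##....@..    
 ########.    
 ##...###+    
              
              
              
              

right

....#         
....#         
....#         
##.##         
##.##         
##.#######    
##.#####..    
##.....@..    
########..    
##...###+.    
              
              
              
              

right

...#          
...#          
...#          
#.##          
#.##          
#.########    
#.#####...    
#......@..    
#######...    
#...###+..    
              
              
              
              

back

...#          
...#          
#.##          
#.##          
#.########    
#.#####...    
#.........    
#######@..    
#...###+..    
     ##.##    
              
              
              
              

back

...#          
#.##          
#.##          
#.########    
#.#####...    
#.........    
#######...    
#...###@..    
     ##.##    
     ##.##    
              
              
              
              

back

#.##          
#.##          
#.########    
#.#####...    
#.........    
#######...    
#...###+..    
     ##@##    
     ##.##    
     .....    
              
              
              
              

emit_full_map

##...        
##....#      
##....#      
##....#      
####.##      
####.##      
  ##.########
  ##.#####...
  ##.........
  ########...
  ##...###+..
        ##@##
        ##.##
        .....


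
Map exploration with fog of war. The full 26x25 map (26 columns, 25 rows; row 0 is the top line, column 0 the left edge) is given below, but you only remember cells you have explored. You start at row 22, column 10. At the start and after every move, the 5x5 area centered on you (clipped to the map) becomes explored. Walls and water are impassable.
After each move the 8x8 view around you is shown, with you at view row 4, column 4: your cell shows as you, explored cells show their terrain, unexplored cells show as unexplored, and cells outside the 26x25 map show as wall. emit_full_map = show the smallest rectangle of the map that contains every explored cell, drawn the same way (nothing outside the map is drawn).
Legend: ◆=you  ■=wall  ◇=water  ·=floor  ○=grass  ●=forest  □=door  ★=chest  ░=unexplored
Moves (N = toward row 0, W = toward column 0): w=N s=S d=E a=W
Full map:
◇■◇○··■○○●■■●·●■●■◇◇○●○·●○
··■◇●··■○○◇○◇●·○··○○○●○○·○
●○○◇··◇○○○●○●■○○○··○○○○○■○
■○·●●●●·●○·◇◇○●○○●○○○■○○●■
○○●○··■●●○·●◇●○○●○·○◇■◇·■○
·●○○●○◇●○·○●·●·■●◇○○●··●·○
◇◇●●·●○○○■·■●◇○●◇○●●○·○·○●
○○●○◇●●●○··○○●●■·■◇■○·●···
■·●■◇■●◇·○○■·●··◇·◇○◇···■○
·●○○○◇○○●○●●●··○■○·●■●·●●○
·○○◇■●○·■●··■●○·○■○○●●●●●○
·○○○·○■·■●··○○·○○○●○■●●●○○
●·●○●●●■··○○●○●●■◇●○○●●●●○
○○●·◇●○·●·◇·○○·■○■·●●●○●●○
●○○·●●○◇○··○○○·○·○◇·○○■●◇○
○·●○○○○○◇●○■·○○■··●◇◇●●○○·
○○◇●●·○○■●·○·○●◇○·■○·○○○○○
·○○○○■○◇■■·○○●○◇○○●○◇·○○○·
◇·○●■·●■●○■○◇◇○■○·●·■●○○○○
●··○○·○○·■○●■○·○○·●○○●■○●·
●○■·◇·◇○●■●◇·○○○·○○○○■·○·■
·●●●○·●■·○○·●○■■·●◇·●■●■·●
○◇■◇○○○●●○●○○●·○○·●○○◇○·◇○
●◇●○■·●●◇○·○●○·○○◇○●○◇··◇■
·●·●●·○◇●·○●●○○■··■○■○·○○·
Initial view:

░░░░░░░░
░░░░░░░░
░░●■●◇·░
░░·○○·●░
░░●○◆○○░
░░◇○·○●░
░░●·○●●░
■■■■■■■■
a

░░░░░░░░
░░░░░░░░
░░○●■●◇·
░░■·○○·●
░░●●◆●○○
░░●◇○·○●
░░◇●·○●●
■■■■■■■■

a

░░░░░░░░
░░░░░░░░
░░◇○●■●◇
░░●■·○○·
░░○●◆○●○
░░●●◇○·○
░░○◇●·○●
■■■■■■■■

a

░░░░░░░░
░░░░░░░░
░░·◇○●■●
░░·●■·○○
░░○○◆●○●
░░·●●◇○·
░░·○◇●·○
■■■■■■■■

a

░░░░░░░░
░░░░░░░░
░░◇·◇○●■
░░○·●■·○
░░○○◆●●○
░░■·●●◇○
░░●·○◇●·
■■■■■■■■

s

░░░░░░░░
░░◇·◇○●■
░░○·●■·○
░░○○○●●○
░░■·◆●◇○
░░●·○◇●·
■■■■■■■■
■■■■■■■■

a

░░░░░░░░
░░░◇·◇○●
░░●○·●■·
░░◇○○○●●
░░○■◆●●◇
░░●●·○◇●
■■■■■■■■
■■■■■■■■

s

░░░◇·◇○●
░░●○·●■·
░░◇○○○●●
░░○■·●●◇
░░●●◆○◇●
■■■■■■■■
■■■■■■■■
■■■■■■■■

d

░░◇·◇○●■
░●○·●■·○
░◇○○○●●○
░○■·●●◇○
░●●·◆◇●·
■■■■■■■■
■■■■■■■■
■■■■■■■■

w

░░░░░░░░
░░◇·◇○●■
░●○·●■·○
░◇○○○●●○
░○■·◆●◇○
░●●·○◇●·
■■■■■■■■
■■■■■■■■

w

░░░░░░░░
░░░░░░░░
░░◇·◇○●■
░●○·●■·○
░◇○○◆●●○
░○■·●●◇○
░●●·○◇●·
■■■■■■■■

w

░░░░░░░░
░░░░░░░░
░░○·○○·░
░░◇·◇○●■
░●○·◆■·○
░◇○○○●●○
░○■·●●◇○
░●●·○◇●·

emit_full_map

░○·○○·░░░░
░◇·◇○●■●◇·
●○·◆■·○○·●
◇○○○●●○●○○
○■·●●◇○·○●
●●·○◇●·○●●

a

░░░░░░░░
░░░░░░░░
░░○○·○○·
░░·◇·◇○●
░░●○◆●■·
░░◇○○○●●
░░○■·●●◇
░░●●·○◇●

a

░░░░░░░░
░░░░░░░░
░░·○○·○○
░░■·◇·◇○
░░●●◆·●■
░░■◇○○○●
░░●○■·●●
░░░●●·○◇

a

■░░░░░░░
■░░░░░░░
■░··○○·○
■░○■·◇·◇
■░●●◆○·●
■░◇■◇○○○
■░◇●○■·●
■░░░●●·○

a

■■░░░░░░
■■░░░░░░
■■●··○○·
■■●○■·◇·
■■·●◆●○·
■■○◇■◇○○
■■●◇●○■·
■■░░░●●·

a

■■■░░░░░
■■■░░░░░
■■■●··○○
■■■●○■·◇
■■■·◆●●○
■■■○◇■◇○
■■■●◇●○■
■■■░░░●●

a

■■■■░░░░
■■■■░░░░
■■■■●··○
■■■■●○■·
■■■■◆●●●
■■■■○◇■◇
■■■■●◇●○
■■■■░░░●

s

■■■■░░░░
■■■■●··○
■■■■●○■·
■■■■·●●●
■■■■◆◇■◇
■■■■●◇●○
■■■■·●·●
■■■■■■■■

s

■■■■●··○
■■■■●○■·
■■■■·●●●
■■■■○◇■◇
■■■■◆◇●○
■■■■·●·●
■■■■■■■■
■■■■■■■■

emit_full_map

●··○○·○○·░░░░
●○■·◇·◇○●■●◇·
·●●●○·●■·○○·●
○◇■◇○○○●●○●○○
◆◇●○■·●●◇○·○●
·●·●●·○◇●·○●●

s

■■■■●○■·
■■■■·●●●
■■■■○◇■◇
■■■■●◇●○
■■■■◆●·●
■■■■■■■■
■■■■■■■■
■■■■■■■■

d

■■■●○■·◇
■■■·●●●○
■■■○◇■◇○
■■■●◇●○■
■■■·◆·●●
■■■■■■■■
■■■■■■■■
■■■■■■■■

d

■■●○■·◇·
■■·●●●○·
■■○◇■◇○○
■■●◇●○■·
■■·●◆●●·
■■■■■■■■
■■■■■■■■
■■■■■■■■

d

■●○■·◇·◇
■·●●●○·●
■○◇■◇○○○
■●◇●○■·●
■·●·◆●·○
■■■■■■■■
■■■■■■■■
■■■■■■■■

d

●○■·◇·◇○
·●●●○·●■
○◇■◇○○○●
●◇●○■·●●
·●·●◆·○◇
■■■■■■■■
■■■■■■■■
■■■■■■■■

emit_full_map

●··○○·○○·░░░░
●○■·◇·◇○●■●◇·
·●●●○·●■·○○·●
○◇■◇○○○●●○●○○
●◇●○■·●●◇○·○●
·●·●◆·○◇●·○●●

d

○■·◇·◇○●
●●●○·●■·
◇■◇○○○●●
◇●○■·●●◇
●·●●◆○◇●
■■■■■■■■
■■■■■■■■
■■■■■■■■

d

■·◇·◇○●■
●●○·●■·○
■◇○○○●●○
●○■·●●◇○
·●●·◆◇●·
■■■■■■■■
■■■■■■■■
■■■■■■■■

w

·○○·○○·░
■·◇·◇○●■
●●○·●■·○
■◇○○○●●○
●○■·◆●◇○
·●●·○◇●·
■■■■■■■■
■■■■■■■■

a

··○○·○○·
○■·◇·◇○●
●●●○·●■·
◇■◇○○○●●
◇●○■◆●●◇
●·●●·○◇●
■■■■■■■■
■■■■■■■■

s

○■·◇·◇○●
●●●○·●■·
◇■◇○○○●●
◇●○■·●●◇
●·●●◆○◇●
■■■■■■■■
■■■■■■■■
■■■■■■■■

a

●○■·◇·◇○
·●●●○·●■
○◇■◇○○○●
●◇●○■·●●
·●·●◆·○◇
■■■■■■■■
■■■■■■■■
■■■■■■■■

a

■●○■·◇·◇
■·●●●○·●
■○◇■◇○○○
■●◇●○■·●
■·●·◆●·○
■■■■■■■■
■■■■■■■■
■■■■■■■■

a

■■●○■·◇·
■■·●●●○·
■■○◇■◇○○
■■●◇●○■·
■■·●◆●●·
■■■■■■■■
■■■■■■■■
■■■■■■■■

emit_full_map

●··○○·○○·░░░░
●○■·◇·◇○●■●◇·
·●●●○·●■·○○·●
○◇■◇○○○●●○●○○
●◇●○■·●●◇○·○●
·●◆●●·○◇●·○●●
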